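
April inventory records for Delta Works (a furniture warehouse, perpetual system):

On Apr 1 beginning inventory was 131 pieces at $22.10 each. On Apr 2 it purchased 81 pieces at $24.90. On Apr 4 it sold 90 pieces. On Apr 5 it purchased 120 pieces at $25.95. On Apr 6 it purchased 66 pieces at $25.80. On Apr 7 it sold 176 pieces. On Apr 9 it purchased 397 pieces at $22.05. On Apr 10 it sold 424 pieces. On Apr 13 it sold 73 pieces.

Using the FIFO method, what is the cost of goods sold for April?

Apr 4, 90 sold [FIFO — oldest first]: 90 @ $22.10 = $1,989.00
Apr 7, 176 sold [FIFO — oldest first]: 41 @ $22.10 + 81 @ $24.90 + 54 @ $25.95 = $4,324.30
Apr 10, 424 sold [FIFO — oldest first]: 66 @ $25.95 + 66 @ $25.80 + 292 @ $22.05 = $9,854.10
Apr 13, 73 sold [FIFO — oldest first]: 73 @ $22.05 = $1,609.65
Total COGS = $1,989.00 + $4,324.30 + $9,854.10 + $1,609.65 = $17,777.05
Ending inventory: 32 @ $22.05 = $705.60
Check: goods available $18,482.65 = COGS $17,777.05 + ending $705.60

COGS = $17,777.05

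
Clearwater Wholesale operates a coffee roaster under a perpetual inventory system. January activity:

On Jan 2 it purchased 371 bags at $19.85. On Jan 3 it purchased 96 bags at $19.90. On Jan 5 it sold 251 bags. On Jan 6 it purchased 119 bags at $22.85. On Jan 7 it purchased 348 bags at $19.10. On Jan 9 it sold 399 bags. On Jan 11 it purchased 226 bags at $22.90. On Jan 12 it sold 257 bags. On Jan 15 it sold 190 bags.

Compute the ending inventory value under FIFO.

Jan 5, 251 sold [FIFO — oldest first]: 251 @ $19.85 = $4,982.35
Jan 9, 399 sold [FIFO — oldest first]: 120 @ $19.85 + 96 @ $19.90 + 119 @ $22.85 + 64 @ $19.10 = $8,233.95
Jan 12, 257 sold [FIFO — oldest first]: 257 @ $19.10 = $4,908.70
Jan 15, 190 sold [FIFO — oldest first]: 27 @ $19.10 + 163 @ $22.90 = $4,248.40
Total COGS = $4,982.35 + $8,233.95 + $4,908.70 + $4,248.40 = $22,373.40
Ending inventory: 63 @ $22.90 = $1,442.70

Ending inventory = $1,442.70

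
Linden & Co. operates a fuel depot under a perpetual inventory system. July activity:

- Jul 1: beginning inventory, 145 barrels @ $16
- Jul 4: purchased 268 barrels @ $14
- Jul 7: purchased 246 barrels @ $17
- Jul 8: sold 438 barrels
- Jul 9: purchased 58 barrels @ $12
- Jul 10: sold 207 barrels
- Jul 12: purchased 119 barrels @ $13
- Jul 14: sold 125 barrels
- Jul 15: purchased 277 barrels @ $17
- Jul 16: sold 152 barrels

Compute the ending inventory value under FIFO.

Ending inventory = $3,247

Jul 8, 438 sold [FIFO — oldest first]: 145 @ $16 + 268 @ $14 + 25 @ $17 = $6,497
Jul 10, 207 sold [FIFO — oldest first]: 207 @ $17 = $3,519
Jul 14, 125 sold [FIFO — oldest first]: 14 @ $17 + 58 @ $12 + 53 @ $13 = $1,623
Jul 16, 152 sold [FIFO — oldest first]: 66 @ $13 + 86 @ $17 = $2,320
Total COGS = $6,497 + $3,519 + $1,623 + $2,320 = $13,959
Ending inventory: 191 @ $17 = $3,247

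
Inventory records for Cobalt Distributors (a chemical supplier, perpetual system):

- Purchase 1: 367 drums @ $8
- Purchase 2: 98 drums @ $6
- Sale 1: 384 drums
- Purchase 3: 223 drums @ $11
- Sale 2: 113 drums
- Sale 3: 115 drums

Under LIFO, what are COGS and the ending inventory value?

COGS = $5,369; ending inventory = $608

Sale 1 (384) [LIFO — newest first]: 98 @ $6 + 286 @ $8 = $2,876
Sale 2 (113) [LIFO — newest first]: 113 @ $11 = $1,243
Sale 3 (115) [LIFO — newest first]: 110 @ $11 + 5 @ $8 = $1,250
Total COGS = $2,876 + $1,243 + $1,250 = $5,369
Ending inventory: 76 @ $8 = $608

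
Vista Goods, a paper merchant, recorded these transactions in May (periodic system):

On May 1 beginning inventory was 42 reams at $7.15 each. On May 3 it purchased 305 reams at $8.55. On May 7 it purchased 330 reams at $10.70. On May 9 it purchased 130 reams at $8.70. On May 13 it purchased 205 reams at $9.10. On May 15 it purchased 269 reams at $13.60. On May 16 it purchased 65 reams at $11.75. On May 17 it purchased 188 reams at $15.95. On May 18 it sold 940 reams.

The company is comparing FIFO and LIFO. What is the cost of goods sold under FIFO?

COGS = $8,780.35

FIFO COGS: 42 @ $7.15 + 305 @ $8.55 + 330 @ $10.70 + 130 @ $8.70 + 133 @ $9.10 = $8,780.35
LIFO COGS: 188 @ $15.95 + 65 @ $11.75 + 269 @ $13.60 + 205 @ $9.10 + 130 @ $8.70 + 83 @ $10.70 = $11,305.35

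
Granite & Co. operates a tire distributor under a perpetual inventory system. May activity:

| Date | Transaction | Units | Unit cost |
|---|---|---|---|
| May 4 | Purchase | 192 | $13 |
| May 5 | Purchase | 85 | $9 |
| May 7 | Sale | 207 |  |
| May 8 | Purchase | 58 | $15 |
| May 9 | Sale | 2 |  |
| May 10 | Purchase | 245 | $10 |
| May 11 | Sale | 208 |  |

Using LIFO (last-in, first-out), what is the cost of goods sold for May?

COGS = $4,461

May 7, 207 sold [LIFO — newest first]: 85 @ $9 + 122 @ $13 = $2,351
May 9, 2 sold [LIFO — newest first]: 2 @ $15 = $30
May 11, 208 sold [LIFO — newest first]: 208 @ $10 = $2,080
Total COGS = $2,351 + $30 + $2,080 = $4,461
Ending inventory: 70 @ $13 + 56 @ $15 + 37 @ $10 = $2,120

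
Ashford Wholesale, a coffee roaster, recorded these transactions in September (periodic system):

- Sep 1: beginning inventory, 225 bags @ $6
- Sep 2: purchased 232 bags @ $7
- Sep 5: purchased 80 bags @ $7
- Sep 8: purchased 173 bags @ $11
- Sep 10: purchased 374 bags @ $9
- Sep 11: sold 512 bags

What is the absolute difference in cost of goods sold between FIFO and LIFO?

FIFO COGS: 225 @ $6 + 232 @ $7 + 55 @ $7 = $3,359
LIFO COGS: 374 @ $9 + 138 @ $11 = $4,884
Difference = |$3,359 − $4,884| = $1,525

$1,525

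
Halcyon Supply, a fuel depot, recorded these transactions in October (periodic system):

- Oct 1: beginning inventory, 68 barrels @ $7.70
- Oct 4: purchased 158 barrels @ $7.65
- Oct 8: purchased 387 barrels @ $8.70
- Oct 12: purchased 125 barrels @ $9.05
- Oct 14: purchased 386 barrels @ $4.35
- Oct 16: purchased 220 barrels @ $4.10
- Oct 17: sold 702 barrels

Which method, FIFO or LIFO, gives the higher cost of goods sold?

FIFO

FIFO COGS: 68 @ $7.70 + 158 @ $7.65 + 387 @ $8.70 + 89 @ $9.05 = $5,904.65
LIFO COGS: 220 @ $4.10 + 386 @ $4.35 + 96 @ $9.05 = $3,449.90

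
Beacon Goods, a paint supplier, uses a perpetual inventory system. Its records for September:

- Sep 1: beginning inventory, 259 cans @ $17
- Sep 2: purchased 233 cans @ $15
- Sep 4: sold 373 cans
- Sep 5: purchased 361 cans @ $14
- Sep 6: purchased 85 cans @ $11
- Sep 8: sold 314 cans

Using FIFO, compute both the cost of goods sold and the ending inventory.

Sep 4, 373 sold [FIFO — oldest first]: 259 @ $17 + 114 @ $15 = $6,113
Sep 8, 314 sold [FIFO — oldest first]: 119 @ $15 + 195 @ $14 = $4,515
Total COGS = $6,113 + $4,515 = $10,628
Ending inventory: 166 @ $14 + 85 @ $11 = $3,259

COGS = $10,628; ending inventory = $3,259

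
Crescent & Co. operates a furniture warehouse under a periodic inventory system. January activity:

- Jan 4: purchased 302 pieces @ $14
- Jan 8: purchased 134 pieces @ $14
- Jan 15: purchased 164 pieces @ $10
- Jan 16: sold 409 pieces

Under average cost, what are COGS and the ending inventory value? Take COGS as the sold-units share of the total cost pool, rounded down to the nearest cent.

Jan 16, sell 409: 409/600 × $7,744.00 → $5,278.82
Ending inventory (cost pool remaining) = $2,465.18

COGS = $5,278.82; ending inventory = $2,465.18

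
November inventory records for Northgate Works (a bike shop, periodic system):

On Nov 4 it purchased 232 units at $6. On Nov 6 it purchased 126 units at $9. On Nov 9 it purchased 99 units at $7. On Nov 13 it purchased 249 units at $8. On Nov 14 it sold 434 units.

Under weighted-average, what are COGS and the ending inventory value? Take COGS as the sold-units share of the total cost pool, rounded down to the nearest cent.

Nov 14, sell 434: 434/706 × $5,211.00 → $3,203.36
Ending inventory (cost pool remaining) = $2,007.64

COGS = $3,203.36; ending inventory = $2,007.64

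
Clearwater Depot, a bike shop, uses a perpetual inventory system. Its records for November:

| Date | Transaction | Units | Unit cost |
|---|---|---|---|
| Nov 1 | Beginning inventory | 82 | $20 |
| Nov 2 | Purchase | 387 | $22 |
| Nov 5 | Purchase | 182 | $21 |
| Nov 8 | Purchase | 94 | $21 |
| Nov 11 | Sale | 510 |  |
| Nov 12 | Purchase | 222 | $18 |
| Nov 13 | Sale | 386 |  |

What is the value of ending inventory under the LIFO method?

Ending inventory = $1,420

Nov 11, 510 sold [LIFO — newest first]: 94 @ $21 + 182 @ $21 + 234 @ $22 = $10,944
Nov 13, 386 sold [LIFO — newest first]: 222 @ $18 + 153 @ $22 + 11 @ $20 = $7,582
Total COGS = $10,944 + $7,582 = $18,526
Ending inventory: 71 @ $20 = $1,420
Check: goods available $19,946 = COGS $18,526 + ending $1,420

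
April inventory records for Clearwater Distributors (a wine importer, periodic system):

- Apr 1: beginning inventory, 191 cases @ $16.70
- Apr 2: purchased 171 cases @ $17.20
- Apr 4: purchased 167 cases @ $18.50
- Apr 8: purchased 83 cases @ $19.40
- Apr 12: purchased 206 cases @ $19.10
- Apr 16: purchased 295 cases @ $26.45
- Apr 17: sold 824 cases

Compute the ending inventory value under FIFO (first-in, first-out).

Apr 17, 824 sold [FIFO — oldest first]: 191 @ $16.70 + 171 @ $17.20 + 167 @ $18.50 + 83 @ $19.40 + 206 @ $19.10 + 6 @ $26.45 = $14,923.90
Ending inventory: 289 @ $26.45 = $7,644.05
Check: goods available $22,567.95 = COGS $14,923.90 + ending $7,644.05

Ending inventory = $7,644.05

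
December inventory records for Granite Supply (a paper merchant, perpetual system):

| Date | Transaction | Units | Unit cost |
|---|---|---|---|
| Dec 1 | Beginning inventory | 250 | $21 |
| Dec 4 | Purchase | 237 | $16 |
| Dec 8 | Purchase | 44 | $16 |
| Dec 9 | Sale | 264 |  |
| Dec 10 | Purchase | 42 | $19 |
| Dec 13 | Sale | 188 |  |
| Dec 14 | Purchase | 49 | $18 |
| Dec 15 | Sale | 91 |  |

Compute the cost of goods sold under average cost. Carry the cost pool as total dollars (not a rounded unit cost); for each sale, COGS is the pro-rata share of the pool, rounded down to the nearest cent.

COGS = $9,979.15

After Dec 1: 250 on hand, pool $5,250.00 (≈ $21.0000 each)
After Dec 4: 487 on hand, pool $9,042.00 (≈ $18.5667 each)
After Dec 8: 531 on hand, pool $9,746.00 (≈ $18.3540 each)
Dec 9, sell 264: 264/531 × $9,746.00 → $4,845.46
After Dec 10: 309 on hand, pool $5,698.54 (≈ $18.4419 each)
Dec 13, sell 188: 188/309 × $5,698.54 → $3,467.07
After Dec 14: 170 on hand, pool $3,113.47 (≈ $18.3145 each)
Dec 15, sell 91: 91/170 × $3,113.47 → $1,666.62
Total COGS = $4,845.46 + $3,467.07 + $1,666.62 = $9,979.15
Ending inventory (cost pool remaining) = $1,446.85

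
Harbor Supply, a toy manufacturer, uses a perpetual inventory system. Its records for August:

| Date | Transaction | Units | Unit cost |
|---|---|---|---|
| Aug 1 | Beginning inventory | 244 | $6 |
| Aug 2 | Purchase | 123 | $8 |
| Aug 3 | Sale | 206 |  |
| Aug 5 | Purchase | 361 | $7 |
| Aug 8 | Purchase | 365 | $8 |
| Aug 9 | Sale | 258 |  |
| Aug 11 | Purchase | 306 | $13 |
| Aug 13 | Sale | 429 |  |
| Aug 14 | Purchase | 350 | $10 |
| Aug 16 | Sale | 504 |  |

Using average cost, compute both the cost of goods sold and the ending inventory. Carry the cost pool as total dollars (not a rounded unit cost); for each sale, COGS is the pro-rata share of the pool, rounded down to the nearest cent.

COGS = $12,019.41; ending inventory = $3,353.59

After Aug 1: 244 on hand, pool $1,464.00 (≈ $6.0000 each)
After Aug 2: 367 on hand, pool $2,448.00 (≈ $6.6703 each)
Aug 3, sell 206: 206/367 × $2,448.00 → $1,374.08
After Aug 5: 522 on hand, pool $3,600.92 (≈ $6.8983 each)
After Aug 8: 887 on hand, pool $6,520.92 (≈ $7.3517 each)
Aug 9, sell 258: 258/887 × $6,520.92 → $1,896.72
After Aug 11: 935 on hand, pool $8,602.20 (≈ $9.2002 each)
Aug 13, sell 429: 429/935 × $8,602.20 → $3,946.89
After Aug 14: 856 on hand, pool $8,155.31 (≈ $9.5272 each)
Aug 16, sell 504: 504/856 × $8,155.31 → $4,801.72
Total COGS = $1,374.08 + $1,896.72 + $3,946.89 + $4,801.72 = $12,019.41
Ending inventory (cost pool remaining) = $3,353.59
Check: goods available $15,373.00 = COGS $12,019.41 + ending $3,353.59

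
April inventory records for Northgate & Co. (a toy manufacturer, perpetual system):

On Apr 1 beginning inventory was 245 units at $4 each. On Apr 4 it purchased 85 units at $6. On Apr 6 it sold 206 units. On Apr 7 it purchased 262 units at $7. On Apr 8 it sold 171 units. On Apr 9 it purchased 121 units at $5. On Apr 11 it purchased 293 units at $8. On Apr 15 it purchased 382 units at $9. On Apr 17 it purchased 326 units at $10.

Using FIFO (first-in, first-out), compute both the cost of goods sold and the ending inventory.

Apr 6, 206 sold [FIFO — oldest first]: 206 @ $4 = $824
Apr 8, 171 sold [FIFO — oldest first]: 39 @ $4 + 85 @ $6 + 47 @ $7 = $995
Total COGS = $824 + $995 = $1,819
Ending inventory: 215 @ $7 + 121 @ $5 + 293 @ $8 + 382 @ $9 + 326 @ $10 = $11,152

COGS = $1,819; ending inventory = $11,152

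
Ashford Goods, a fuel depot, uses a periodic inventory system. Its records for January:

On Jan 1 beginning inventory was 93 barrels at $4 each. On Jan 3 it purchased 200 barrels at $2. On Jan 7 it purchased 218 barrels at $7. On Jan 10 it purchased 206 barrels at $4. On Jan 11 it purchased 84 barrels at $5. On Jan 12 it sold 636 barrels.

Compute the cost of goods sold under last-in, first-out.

Jan 12, 636 sold [LIFO — newest first]: 84 @ $5 + 206 @ $4 + 218 @ $7 + 128 @ $2 = $3,026
Ending inventory: 93 @ $4 + 72 @ $2 = $516

COGS = $3,026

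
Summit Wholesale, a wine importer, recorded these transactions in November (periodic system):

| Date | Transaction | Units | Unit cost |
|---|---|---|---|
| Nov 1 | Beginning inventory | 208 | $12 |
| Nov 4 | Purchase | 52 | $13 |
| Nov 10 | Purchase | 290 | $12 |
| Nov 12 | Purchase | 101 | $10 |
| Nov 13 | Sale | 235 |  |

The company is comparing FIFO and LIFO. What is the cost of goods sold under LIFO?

FIFO COGS: 208 @ $12 + 27 @ $13 = $2,847
LIFO COGS: 101 @ $10 + 134 @ $12 = $2,618

COGS = $2,618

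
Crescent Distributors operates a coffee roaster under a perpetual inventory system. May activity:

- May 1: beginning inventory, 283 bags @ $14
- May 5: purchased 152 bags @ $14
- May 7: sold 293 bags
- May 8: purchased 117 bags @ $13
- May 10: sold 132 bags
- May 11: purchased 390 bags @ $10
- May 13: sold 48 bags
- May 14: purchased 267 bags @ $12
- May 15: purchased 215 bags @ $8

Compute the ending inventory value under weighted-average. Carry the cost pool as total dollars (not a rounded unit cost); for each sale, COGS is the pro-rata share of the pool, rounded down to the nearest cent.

After May 1: 283 on hand, pool $3,962.00 (≈ $14.0000 each)
After May 5: 435 on hand, pool $6,090.00 (≈ $14.0000 each)
May 7, sell 293: 293/435 × $6,090.00 → $4,102.00
After May 8: 259 on hand, pool $3,509.00 (≈ $13.5483 each)
May 10, sell 132: 132/259 × $3,509.00 → $1,788.37
After May 11: 517 on hand, pool $5,620.63 (≈ $10.8716 each)
May 13, sell 48: 48/517 × $5,620.63 → $521.83
After May 14: 736 on hand, pool $8,302.80 (≈ $11.2810 each)
After May 15: 951 on hand, pool $10,022.80 (≈ $10.5392 each)
Total COGS = $4,102.00 + $1,788.37 + $521.83 = $6,412.20
Ending inventory (cost pool remaining) = $10,022.80
Check: goods available $16,435.00 = COGS $6,412.20 + ending $10,022.80

Ending inventory = $10,022.80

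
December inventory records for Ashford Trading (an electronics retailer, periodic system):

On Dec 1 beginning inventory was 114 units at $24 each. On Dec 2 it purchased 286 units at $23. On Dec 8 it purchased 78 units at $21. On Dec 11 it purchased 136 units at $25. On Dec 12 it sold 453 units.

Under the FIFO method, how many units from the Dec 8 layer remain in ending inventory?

25

Dec 12, 453 sold [FIFO — oldest first]: 114 @ $24 + 286 @ $23 + 53 @ $21 = $10,427
Ending inventory: 25 @ $21 + 136 @ $25 = $3,925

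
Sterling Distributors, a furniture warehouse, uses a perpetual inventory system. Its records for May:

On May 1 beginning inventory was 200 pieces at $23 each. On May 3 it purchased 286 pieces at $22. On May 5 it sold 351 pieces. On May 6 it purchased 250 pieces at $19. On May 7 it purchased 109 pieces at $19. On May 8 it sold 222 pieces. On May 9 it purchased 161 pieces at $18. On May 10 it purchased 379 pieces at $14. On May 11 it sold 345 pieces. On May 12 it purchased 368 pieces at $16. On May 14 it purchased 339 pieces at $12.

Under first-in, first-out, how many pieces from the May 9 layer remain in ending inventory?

May 5, 351 sold [FIFO — oldest first]: 200 @ $23 + 151 @ $22 = $7,922
May 8, 222 sold [FIFO — oldest first]: 135 @ $22 + 87 @ $19 = $4,623
May 11, 345 sold [FIFO — oldest first]: 163 @ $19 + 109 @ $19 + 73 @ $18 = $6,482
Total COGS = $7,922 + $4,623 + $6,482 = $19,027
Ending inventory: 88 @ $18 + 379 @ $14 + 368 @ $16 + 339 @ $12 = $16,846

88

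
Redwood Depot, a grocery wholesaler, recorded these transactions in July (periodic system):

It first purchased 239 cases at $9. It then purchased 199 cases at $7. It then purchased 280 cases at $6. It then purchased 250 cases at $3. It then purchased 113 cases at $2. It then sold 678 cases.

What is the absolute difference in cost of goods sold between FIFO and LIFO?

FIFO COGS: 239 @ $9 + 199 @ $7 + 240 @ $6 = $4,984
LIFO COGS: 113 @ $2 + 250 @ $3 + 280 @ $6 + 35 @ $7 = $2,901
Difference = |$4,984 − $2,901| = $2,083

$2,083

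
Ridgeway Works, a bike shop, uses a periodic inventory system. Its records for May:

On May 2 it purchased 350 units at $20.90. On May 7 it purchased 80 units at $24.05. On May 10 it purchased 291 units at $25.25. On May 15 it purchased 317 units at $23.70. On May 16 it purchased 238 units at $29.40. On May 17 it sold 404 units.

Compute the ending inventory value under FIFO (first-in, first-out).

May 17, 404 sold [FIFO — oldest first]: 350 @ $20.90 + 54 @ $24.05 = $8,613.70
Ending inventory: 26 @ $24.05 + 291 @ $25.25 + 317 @ $23.70 + 238 @ $29.40 = $22,483.15

Ending inventory = $22,483.15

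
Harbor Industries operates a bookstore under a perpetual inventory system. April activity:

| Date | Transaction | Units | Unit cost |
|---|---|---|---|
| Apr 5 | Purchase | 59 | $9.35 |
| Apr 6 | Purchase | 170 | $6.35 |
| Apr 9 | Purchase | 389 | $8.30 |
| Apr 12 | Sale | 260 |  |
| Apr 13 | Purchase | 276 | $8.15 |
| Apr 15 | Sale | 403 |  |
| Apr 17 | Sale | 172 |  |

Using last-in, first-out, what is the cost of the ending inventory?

Ending inventory = $551.65

Apr 12, 260 sold [LIFO — newest first]: 260 @ $8.30 = $2,158.00
Apr 15, 403 sold [LIFO — newest first]: 276 @ $8.15 + 127 @ $8.30 = $3,303.50
Apr 17, 172 sold [LIFO — newest first]: 2 @ $8.30 + 170 @ $6.35 = $1,096.10
Total COGS = $2,158.00 + $3,303.50 + $1,096.10 = $6,557.60
Ending inventory: 59 @ $9.35 = $551.65
Check: goods available $7,109.25 = COGS $6,557.60 + ending $551.65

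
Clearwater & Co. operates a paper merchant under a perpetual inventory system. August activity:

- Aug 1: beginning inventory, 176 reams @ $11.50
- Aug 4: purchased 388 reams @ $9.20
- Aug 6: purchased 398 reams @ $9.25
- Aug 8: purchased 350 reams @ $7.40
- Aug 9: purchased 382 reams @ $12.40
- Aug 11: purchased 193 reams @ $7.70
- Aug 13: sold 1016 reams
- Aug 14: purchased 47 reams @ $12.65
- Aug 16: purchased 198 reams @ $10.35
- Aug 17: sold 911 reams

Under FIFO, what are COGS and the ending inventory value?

COGS = $18,594.00; ending inventory = $2,137.85

Aug 13, 1016 sold [FIFO — oldest first]: 176 @ $11.50 + 388 @ $9.20 + 398 @ $9.25 + 54 @ $7.40 = $9,674.70
Aug 17, 911 sold [FIFO — oldest first]: 296 @ $7.40 + 382 @ $12.40 + 193 @ $7.70 + 40 @ $12.65 = $8,919.30
Total COGS = $9,674.70 + $8,919.30 = $18,594.00
Ending inventory: 7 @ $12.65 + 198 @ $10.35 = $2,137.85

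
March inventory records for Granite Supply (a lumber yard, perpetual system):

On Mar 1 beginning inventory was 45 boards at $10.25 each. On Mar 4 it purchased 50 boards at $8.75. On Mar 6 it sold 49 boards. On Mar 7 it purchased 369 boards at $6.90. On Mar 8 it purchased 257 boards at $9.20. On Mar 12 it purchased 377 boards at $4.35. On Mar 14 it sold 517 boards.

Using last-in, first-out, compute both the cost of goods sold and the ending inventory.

COGS = $3,356.70; ending inventory = $4,092.50

Mar 6, 49 sold [LIFO — newest first]: 49 @ $8.75 = $428.75
Mar 14, 517 sold [LIFO — newest first]: 377 @ $4.35 + 140 @ $9.20 = $2,927.95
Total COGS = $428.75 + $2,927.95 = $3,356.70
Ending inventory: 45 @ $10.25 + 1 @ $8.75 + 369 @ $6.90 + 117 @ $9.20 = $4,092.50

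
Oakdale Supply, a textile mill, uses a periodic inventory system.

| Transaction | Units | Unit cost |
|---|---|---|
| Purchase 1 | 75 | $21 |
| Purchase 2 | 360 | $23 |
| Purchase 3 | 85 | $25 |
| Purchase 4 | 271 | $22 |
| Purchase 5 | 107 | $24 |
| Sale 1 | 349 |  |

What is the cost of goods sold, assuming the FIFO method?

Sale 1 (349) [FIFO — oldest first]: 75 @ $21 + 274 @ $23 = $7,877
Ending inventory: 86 @ $23 + 85 @ $25 + 271 @ $22 + 107 @ $24 = $12,633

COGS = $7,877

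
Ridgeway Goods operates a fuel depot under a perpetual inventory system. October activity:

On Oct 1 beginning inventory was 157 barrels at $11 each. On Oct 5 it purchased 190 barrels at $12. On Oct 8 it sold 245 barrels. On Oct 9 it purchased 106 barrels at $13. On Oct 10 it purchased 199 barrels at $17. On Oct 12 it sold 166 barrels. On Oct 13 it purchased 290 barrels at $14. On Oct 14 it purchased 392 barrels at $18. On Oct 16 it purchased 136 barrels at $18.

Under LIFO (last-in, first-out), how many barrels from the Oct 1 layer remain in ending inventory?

102

Oct 8, 245 sold [LIFO — newest first]: 190 @ $12 + 55 @ $11 = $2,885
Oct 12, 166 sold [LIFO — newest first]: 166 @ $17 = $2,822
Total COGS = $2,885 + $2,822 = $5,707
Ending inventory: 102 @ $11 + 106 @ $13 + 33 @ $17 + 290 @ $14 + 392 @ $18 + 136 @ $18 = $16,625
Check: goods available $22,332 = COGS $5,707 + ending $16,625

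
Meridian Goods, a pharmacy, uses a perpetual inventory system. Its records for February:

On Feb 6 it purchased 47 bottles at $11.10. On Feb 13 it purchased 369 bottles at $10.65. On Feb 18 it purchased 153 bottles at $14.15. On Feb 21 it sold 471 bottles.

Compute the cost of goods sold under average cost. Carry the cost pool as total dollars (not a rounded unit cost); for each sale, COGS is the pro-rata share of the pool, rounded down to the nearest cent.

COGS = $5,476.92

After Feb 6: 47 on hand, pool $521.70 (≈ $11.1000 each)
After Feb 13: 416 on hand, pool $4,451.55 (≈ $10.7008 each)
After Feb 18: 569 on hand, pool $6,616.50 (≈ $11.6283 each)
Feb 21, sell 471: 471/569 × $6,616.50 → $5,476.92
Ending inventory (cost pool remaining) = $1,139.58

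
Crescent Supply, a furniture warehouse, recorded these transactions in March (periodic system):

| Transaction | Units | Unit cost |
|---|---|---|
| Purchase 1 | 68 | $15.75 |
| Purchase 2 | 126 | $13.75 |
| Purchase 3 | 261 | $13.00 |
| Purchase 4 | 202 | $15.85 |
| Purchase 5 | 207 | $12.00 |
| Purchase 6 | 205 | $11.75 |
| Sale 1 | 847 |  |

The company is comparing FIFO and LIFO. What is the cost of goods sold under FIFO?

COGS = $11,678.20

FIFO COGS: 68 @ $15.75 + 126 @ $13.75 + 261 @ $13.00 + 202 @ $15.85 + 190 @ $12.00 = $11,678.20
LIFO COGS: 205 @ $11.75 + 207 @ $12.00 + 202 @ $15.85 + 233 @ $13.00 = $11,123.45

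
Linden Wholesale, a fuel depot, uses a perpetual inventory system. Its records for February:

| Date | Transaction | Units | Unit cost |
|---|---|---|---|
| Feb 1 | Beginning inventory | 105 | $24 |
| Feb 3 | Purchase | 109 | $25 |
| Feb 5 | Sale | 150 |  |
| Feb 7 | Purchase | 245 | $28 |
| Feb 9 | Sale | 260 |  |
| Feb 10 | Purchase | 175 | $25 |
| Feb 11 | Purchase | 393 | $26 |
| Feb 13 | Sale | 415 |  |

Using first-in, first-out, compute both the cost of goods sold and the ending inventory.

COGS = $21,446; ending inventory = $5,252

Feb 5, 150 sold [FIFO — oldest first]: 105 @ $24 + 45 @ $25 = $3,645
Feb 9, 260 sold [FIFO — oldest first]: 64 @ $25 + 196 @ $28 = $7,088
Feb 13, 415 sold [FIFO — oldest first]: 49 @ $28 + 175 @ $25 + 191 @ $26 = $10,713
Total COGS = $3,645 + $7,088 + $10,713 = $21,446
Ending inventory: 202 @ $26 = $5,252
Check: goods available $26,698 = COGS $21,446 + ending $5,252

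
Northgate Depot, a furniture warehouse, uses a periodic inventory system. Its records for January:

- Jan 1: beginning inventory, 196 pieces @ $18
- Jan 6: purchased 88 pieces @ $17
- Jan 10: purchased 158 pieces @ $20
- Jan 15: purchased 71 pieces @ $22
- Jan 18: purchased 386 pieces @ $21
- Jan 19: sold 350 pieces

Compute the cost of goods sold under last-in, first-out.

Jan 19, 350 sold [LIFO — newest first]: 350 @ $21 = $7,350
Ending inventory: 196 @ $18 + 88 @ $17 + 158 @ $20 + 71 @ $22 + 36 @ $21 = $10,502

COGS = $7,350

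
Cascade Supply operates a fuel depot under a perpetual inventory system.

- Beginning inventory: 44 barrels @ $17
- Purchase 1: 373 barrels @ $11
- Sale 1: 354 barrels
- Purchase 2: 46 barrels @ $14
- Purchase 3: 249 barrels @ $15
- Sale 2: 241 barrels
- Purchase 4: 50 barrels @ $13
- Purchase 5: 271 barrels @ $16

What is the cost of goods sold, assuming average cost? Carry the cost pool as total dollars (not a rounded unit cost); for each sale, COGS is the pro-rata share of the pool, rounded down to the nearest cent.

After Beginning: 44 on hand, pool $748.00 (≈ $17.0000 each)
After Purchase 1: 417 on hand, pool $4,851.00 (≈ $11.6331 each)
Sale 1, sell 354: 354/417 × $4,851.00 → $4,118.11
After Purchase 2: 109 on hand, pool $1,376.89 (≈ $12.6320 each)
After Purchase 3: 358 on hand, pool $5,111.89 (≈ $14.2790 each)
Sale 2, sell 241: 241/358 × $5,111.89 → $3,441.24
After Purchase 4: 167 on hand, pool $2,320.65 (≈ $13.8961 each)
After Purchase 5: 438 on hand, pool $6,656.65 (≈ $15.1978 each)
Total COGS = $4,118.11 + $3,441.24 = $7,559.35
Ending inventory (cost pool remaining) = $6,656.65

COGS = $7,559.35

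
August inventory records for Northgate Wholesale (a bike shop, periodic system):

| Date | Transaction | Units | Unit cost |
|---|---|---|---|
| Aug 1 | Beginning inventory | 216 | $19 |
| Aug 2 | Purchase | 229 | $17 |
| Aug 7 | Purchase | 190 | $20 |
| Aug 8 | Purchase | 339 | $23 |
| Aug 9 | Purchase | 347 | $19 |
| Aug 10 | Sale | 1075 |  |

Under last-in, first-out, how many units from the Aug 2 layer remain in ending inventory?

30

Aug 10, 1075 sold [LIFO — newest first]: 347 @ $19 + 339 @ $23 + 190 @ $20 + 199 @ $17 = $21,573
Ending inventory: 216 @ $19 + 30 @ $17 = $4,614
Check: goods available $26,187 = COGS $21,573 + ending $4,614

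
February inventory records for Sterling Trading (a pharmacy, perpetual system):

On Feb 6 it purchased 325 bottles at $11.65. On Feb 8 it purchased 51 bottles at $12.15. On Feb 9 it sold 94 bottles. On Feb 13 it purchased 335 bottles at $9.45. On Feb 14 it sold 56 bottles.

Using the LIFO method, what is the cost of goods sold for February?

Feb 9, 94 sold [LIFO — newest first]: 51 @ $12.15 + 43 @ $11.65 = $1,120.60
Feb 14, 56 sold [LIFO — newest first]: 56 @ $9.45 = $529.20
Total COGS = $1,120.60 + $529.20 = $1,649.80
Ending inventory: 282 @ $11.65 + 279 @ $9.45 = $5,921.85
Check: goods available $7,571.65 = COGS $1,649.80 + ending $5,921.85

COGS = $1,649.80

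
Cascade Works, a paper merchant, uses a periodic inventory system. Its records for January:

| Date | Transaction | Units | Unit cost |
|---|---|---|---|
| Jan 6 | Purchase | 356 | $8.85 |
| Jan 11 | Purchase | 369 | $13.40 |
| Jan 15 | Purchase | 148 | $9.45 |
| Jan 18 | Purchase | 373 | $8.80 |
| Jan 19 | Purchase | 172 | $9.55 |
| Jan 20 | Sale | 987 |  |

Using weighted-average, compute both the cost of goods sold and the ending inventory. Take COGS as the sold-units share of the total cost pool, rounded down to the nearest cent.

Jan 20, sell 987: 987/1418 × $14,418.80 → $10,036.21
Ending inventory (cost pool remaining) = $4,382.59
Check: goods available $14,418.80 = COGS $10,036.21 + ending $4,382.59

COGS = $10,036.21; ending inventory = $4,382.59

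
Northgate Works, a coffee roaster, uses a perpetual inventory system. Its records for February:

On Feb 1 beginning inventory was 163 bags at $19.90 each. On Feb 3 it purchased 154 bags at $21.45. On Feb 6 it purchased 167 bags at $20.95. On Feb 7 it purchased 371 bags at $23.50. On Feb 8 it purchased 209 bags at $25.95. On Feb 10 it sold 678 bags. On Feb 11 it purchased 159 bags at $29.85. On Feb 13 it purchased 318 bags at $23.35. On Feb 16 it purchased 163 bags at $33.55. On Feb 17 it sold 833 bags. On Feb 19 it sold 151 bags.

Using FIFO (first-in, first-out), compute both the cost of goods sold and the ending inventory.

COGS = $40,418.70; ending inventory = $1,409.10

Feb 10, 678 sold [FIFO — oldest first]: 163 @ $19.90 + 154 @ $21.45 + 167 @ $20.95 + 194 @ $23.50 = $14,604.65
Feb 17, 833 sold [FIFO — oldest first]: 177 @ $23.50 + 209 @ $25.95 + 159 @ $29.85 + 288 @ $23.35 = $21,054.00
Feb 19, 151 sold [FIFO — oldest first]: 30 @ $23.35 + 121 @ $33.55 = $4,760.05
Total COGS = $14,604.65 + $21,054.00 + $4,760.05 = $40,418.70
Ending inventory: 42 @ $33.55 = $1,409.10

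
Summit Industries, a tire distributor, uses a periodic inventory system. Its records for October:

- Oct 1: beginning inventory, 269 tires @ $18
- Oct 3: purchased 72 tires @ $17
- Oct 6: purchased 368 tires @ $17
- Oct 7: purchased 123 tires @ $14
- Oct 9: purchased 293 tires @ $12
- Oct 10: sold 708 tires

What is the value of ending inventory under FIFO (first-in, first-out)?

Oct 10, 708 sold [FIFO — oldest first]: 269 @ $18 + 72 @ $17 + 367 @ $17 = $12,305
Ending inventory: 1 @ $17 + 123 @ $14 + 293 @ $12 = $5,255

Ending inventory = $5,255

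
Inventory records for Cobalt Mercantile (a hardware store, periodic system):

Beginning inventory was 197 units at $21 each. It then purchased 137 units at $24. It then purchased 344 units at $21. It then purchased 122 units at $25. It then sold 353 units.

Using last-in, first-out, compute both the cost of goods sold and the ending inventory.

Sale 1 (353) [LIFO — newest first]: 122 @ $25 + 231 @ $21 = $7,901
Ending inventory: 197 @ $21 + 137 @ $24 + 113 @ $21 = $9,798

COGS = $7,901; ending inventory = $9,798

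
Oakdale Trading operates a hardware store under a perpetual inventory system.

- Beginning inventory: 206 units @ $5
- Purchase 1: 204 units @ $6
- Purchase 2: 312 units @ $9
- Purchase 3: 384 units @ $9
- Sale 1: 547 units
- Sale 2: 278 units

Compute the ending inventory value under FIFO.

Sale 1 (547) [FIFO — oldest first]: 206 @ $5 + 204 @ $6 + 137 @ $9 = $3,487
Sale 2 (278) [FIFO — oldest first]: 175 @ $9 + 103 @ $9 = $2,502
Total COGS = $3,487 + $2,502 = $5,989
Ending inventory: 281 @ $9 = $2,529

Ending inventory = $2,529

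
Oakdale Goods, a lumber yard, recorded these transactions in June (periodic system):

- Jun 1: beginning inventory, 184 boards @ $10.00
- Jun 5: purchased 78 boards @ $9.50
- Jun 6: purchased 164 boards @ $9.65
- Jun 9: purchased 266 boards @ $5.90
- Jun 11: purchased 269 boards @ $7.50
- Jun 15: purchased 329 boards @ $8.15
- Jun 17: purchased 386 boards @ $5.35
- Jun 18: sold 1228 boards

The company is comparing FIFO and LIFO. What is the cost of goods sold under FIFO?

FIFO COGS: 184 @ $10.00 + 78 @ $9.50 + 164 @ $9.65 + 266 @ $5.90 + 269 @ $7.50 + 267 @ $8.15 = $9,926.55
LIFO COGS: 386 @ $5.35 + 329 @ $8.15 + 269 @ $7.50 + 244 @ $5.90 = $8,203.55

COGS = $9,926.55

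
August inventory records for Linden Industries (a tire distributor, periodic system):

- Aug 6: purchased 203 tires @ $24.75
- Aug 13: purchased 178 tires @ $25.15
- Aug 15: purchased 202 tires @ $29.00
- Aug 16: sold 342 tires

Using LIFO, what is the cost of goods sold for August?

Aug 16, 342 sold [LIFO — newest first]: 202 @ $29.00 + 140 @ $25.15 = $9,379.00
Ending inventory: 203 @ $24.75 + 38 @ $25.15 = $5,979.95

COGS = $9,379.00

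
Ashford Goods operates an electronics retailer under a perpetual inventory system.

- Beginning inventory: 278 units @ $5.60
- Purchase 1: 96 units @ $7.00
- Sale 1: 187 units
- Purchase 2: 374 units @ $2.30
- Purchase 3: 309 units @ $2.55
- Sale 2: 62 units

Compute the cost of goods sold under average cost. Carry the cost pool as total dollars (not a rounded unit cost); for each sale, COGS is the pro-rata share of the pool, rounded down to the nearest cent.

COGS = $1,311.27

After Beginning: 278 on hand, pool $1,556.80 (≈ $5.6000 each)
After Purchase 1: 374 on hand, pool $2,228.80 (≈ $5.9594 each)
Sale 1, sell 187: 187/374 × $2,228.80 → $1,114.40
After Purchase 2: 561 on hand, pool $1,974.60 (≈ $3.5198 each)
After Purchase 3: 870 on hand, pool $2,762.55 (≈ $3.1753 each)
Sale 2, sell 62: 62/870 × $2,762.55 → $196.87
Total COGS = $1,114.40 + $196.87 = $1,311.27
Ending inventory (cost pool remaining) = $2,565.68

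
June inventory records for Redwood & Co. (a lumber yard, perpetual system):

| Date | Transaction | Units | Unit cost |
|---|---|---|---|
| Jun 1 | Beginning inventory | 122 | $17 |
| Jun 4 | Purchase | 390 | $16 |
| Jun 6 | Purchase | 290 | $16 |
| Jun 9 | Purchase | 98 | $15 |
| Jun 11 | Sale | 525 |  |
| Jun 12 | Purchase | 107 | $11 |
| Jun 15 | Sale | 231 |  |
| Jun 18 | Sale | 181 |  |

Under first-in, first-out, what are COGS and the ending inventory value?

COGS = $14,831; ending inventory = $770

Jun 11, 525 sold [FIFO — oldest first]: 122 @ $17 + 390 @ $16 + 13 @ $16 = $8,522
Jun 15, 231 sold [FIFO — oldest first]: 231 @ $16 = $3,696
Jun 18, 181 sold [FIFO — oldest first]: 46 @ $16 + 98 @ $15 + 37 @ $11 = $2,613
Total COGS = $8,522 + $3,696 + $2,613 = $14,831
Ending inventory: 70 @ $11 = $770
Check: goods available $15,601 = COGS $14,831 + ending $770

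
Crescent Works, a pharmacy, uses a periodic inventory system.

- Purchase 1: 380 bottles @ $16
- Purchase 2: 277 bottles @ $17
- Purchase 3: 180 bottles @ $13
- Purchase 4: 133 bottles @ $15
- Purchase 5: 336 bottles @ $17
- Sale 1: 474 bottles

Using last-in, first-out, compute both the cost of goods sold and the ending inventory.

Sale 1 (474) [LIFO — newest first]: 336 @ $17 + 133 @ $15 + 5 @ $13 = $7,772
Ending inventory: 380 @ $16 + 277 @ $17 + 175 @ $13 = $13,064

COGS = $7,772; ending inventory = $13,064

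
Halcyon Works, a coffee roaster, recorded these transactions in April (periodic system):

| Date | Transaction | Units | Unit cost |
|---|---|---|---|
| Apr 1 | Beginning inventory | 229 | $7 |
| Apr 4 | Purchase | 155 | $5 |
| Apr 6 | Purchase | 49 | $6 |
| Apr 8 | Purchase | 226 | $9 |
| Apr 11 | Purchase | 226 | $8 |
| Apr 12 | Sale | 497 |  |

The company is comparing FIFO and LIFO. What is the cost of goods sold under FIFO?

FIFO COGS: 229 @ $7 + 155 @ $5 + 49 @ $6 + 64 @ $9 = $3,248
LIFO COGS: 226 @ $8 + 226 @ $9 + 45 @ $6 = $4,112

COGS = $3,248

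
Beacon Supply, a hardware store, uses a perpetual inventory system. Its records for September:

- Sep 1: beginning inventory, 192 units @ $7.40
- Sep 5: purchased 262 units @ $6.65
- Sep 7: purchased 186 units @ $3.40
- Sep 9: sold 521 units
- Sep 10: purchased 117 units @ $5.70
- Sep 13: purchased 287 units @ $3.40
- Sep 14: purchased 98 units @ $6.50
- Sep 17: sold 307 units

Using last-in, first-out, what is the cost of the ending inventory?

Ending inventory = $1,812.70

Sep 9, 521 sold [LIFO — newest first]: 186 @ $3.40 + 262 @ $6.65 + 73 @ $7.40 = $2,914.90
Sep 17, 307 sold [LIFO — newest first]: 98 @ $6.50 + 209 @ $3.40 = $1,347.60
Total COGS = $2,914.90 + $1,347.60 = $4,262.50
Ending inventory: 119 @ $7.40 + 117 @ $5.70 + 78 @ $3.40 = $1,812.70
Check: goods available $6,075.20 = COGS $4,262.50 + ending $1,812.70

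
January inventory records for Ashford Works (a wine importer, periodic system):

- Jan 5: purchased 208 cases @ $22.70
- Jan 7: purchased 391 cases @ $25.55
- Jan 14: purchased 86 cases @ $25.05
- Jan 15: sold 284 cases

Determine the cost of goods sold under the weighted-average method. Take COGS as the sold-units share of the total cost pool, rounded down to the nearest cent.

COGS = $6,992.59

Jan 15, sell 284: 284/685 × $16,865.95 → $6,992.59
Ending inventory (cost pool remaining) = $9,873.36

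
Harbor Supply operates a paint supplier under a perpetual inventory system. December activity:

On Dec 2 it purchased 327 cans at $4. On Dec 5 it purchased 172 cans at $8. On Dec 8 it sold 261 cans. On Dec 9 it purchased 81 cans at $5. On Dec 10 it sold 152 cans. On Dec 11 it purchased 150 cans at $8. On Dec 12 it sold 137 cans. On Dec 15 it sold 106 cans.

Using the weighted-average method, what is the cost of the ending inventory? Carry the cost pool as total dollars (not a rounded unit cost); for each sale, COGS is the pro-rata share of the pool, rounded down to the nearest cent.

Ending inventory = $486.07

After Dec 2: 327 on hand, pool $1,308.00 (≈ $4.0000 each)
After Dec 5: 499 on hand, pool $2,684.00 (≈ $5.3788 each)
Dec 8, sell 261: 261/499 × $2,684.00 → $1,403.85
After Dec 9: 319 on hand, pool $1,685.15 (≈ $5.2826 each)
Dec 10, sell 152: 152/319 × $1,685.15 → $802.95
After Dec 11: 317 on hand, pool $2,082.20 (≈ $6.5685 each)
Dec 12, sell 137: 137/317 × $2,082.20 → $899.87
Dec 15, sell 106: 106/180 × $1,182.33 → $696.26
Total COGS = $1,403.85 + $802.95 + $899.87 + $696.26 = $3,802.93
Ending inventory (cost pool remaining) = $486.07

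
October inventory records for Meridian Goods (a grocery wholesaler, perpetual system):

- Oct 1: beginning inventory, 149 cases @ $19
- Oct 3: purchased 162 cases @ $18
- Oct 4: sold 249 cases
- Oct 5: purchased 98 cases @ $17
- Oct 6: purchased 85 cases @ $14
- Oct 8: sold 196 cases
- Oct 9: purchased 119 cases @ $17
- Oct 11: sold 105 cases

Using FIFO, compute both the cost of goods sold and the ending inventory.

COGS = $9,555; ending inventory = $1,071

Oct 4, 249 sold [FIFO — oldest first]: 149 @ $19 + 100 @ $18 = $4,631
Oct 8, 196 sold [FIFO — oldest first]: 62 @ $18 + 98 @ $17 + 36 @ $14 = $3,286
Oct 11, 105 sold [FIFO — oldest first]: 49 @ $14 + 56 @ $17 = $1,638
Total COGS = $4,631 + $3,286 + $1,638 = $9,555
Ending inventory: 63 @ $17 = $1,071
Check: goods available $10,626 = COGS $9,555 + ending $1,071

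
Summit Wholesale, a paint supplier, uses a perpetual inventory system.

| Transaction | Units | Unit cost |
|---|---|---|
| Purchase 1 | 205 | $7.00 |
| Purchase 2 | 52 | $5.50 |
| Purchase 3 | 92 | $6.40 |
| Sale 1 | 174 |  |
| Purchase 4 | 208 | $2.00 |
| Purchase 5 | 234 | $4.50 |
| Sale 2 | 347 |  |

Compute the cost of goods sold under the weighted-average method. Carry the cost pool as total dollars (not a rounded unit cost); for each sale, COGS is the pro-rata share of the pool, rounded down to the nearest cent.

COGS = $2,629.12

After Purchase 1: 205 on hand, pool $1,435.00 (≈ $7.0000 each)
After Purchase 2: 257 on hand, pool $1,721.00 (≈ $6.6965 each)
After Purchase 3: 349 on hand, pool $2,309.80 (≈ $6.6183 each)
Sale 1, sell 174: 174/349 × $2,309.80 → $1,151.59
After Purchase 4: 383 on hand, pool $1,574.21 (≈ $4.1102 each)
After Purchase 5: 617 on hand, pool $2,627.21 (≈ $4.2580 each)
Sale 2, sell 347: 347/617 × $2,627.21 → $1,477.53
Total COGS = $1,151.59 + $1,477.53 = $2,629.12
Ending inventory (cost pool remaining) = $1,149.68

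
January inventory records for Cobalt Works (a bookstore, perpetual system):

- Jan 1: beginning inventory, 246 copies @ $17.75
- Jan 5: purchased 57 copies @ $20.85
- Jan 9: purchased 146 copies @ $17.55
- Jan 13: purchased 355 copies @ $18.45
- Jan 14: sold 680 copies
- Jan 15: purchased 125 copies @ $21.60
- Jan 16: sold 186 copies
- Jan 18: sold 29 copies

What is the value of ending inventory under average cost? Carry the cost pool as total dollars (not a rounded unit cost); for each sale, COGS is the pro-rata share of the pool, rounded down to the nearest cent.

Ending inventory = $677.56

After Jan 1: 246 on hand, pool $4,366.50 (≈ $17.7500 each)
After Jan 5: 303 on hand, pool $5,554.95 (≈ $18.3332 each)
After Jan 9: 449 on hand, pool $8,117.25 (≈ $18.0785 each)
After Jan 13: 804 on hand, pool $14,667.00 (≈ $18.2425 each)
Jan 14, sell 680: 680/804 × $14,667.00 → $12,404.92
After Jan 15: 249 on hand, pool $4,962.08 (≈ $19.9280 each)
Jan 16, sell 186: 186/249 × $4,962.08 → $3,706.61
Jan 18, sell 29: 29/63 × $1,255.47 → $577.91
Total COGS = $12,404.92 + $3,706.61 + $577.91 = $16,689.44
Ending inventory (cost pool remaining) = $677.56
Check: goods available $17,367.00 = COGS $16,689.44 + ending $677.56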